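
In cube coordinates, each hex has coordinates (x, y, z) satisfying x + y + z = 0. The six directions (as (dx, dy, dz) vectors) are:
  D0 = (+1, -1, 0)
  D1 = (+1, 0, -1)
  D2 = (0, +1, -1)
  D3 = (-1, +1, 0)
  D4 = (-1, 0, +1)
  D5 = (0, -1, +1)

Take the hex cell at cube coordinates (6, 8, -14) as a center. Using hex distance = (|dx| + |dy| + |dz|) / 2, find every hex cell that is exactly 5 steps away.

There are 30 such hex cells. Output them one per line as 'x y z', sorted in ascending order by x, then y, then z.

Answer: 1 8 -9
1 9 -10
1 10 -11
1 11 -12
1 12 -13
1 13 -14
2 7 -9
2 13 -15
3 6 -9
3 13 -16
4 5 -9
4 13 -17
5 4 -9
5 13 -18
6 3 -9
6 13 -19
7 3 -10
7 12 -19
8 3 -11
8 11 -19
9 3 -12
9 10 -19
10 3 -13
10 9 -19
11 3 -14
11 4 -15
11 5 -16
11 6 -17
11 7 -18
11 8 -19

Derivation:
Walk ring at distance 5 from (6, 8, -14):
Start at center + D4*5 = (1, 8, -9)
  hex 0: (1, 8, -9)
  hex 1: (2, 7, -9)
  hex 2: (3, 6, -9)
  hex 3: (4, 5, -9)
  hex 4: (5, 4, -9)
  hex 5: (6, 3, -9)
  hex 6: (7, 3, -10)
  hex 7: (8, 3, -11)
  hex 8: (9, 3, -12)
  hex 9: (10, 3, -13)
  hex 10: (11, 3, -14)
  hex 11: (11, 4, -15)
  hex 12: (11, 5, -16)
  hex 13: (11, 6, -17)
  hex 14: (11, 7, -18)
  hex 15: (11, 8, -19)
  hex 16: (10, 9, -19)
  hex 17: (9, 10, -19)
  hex 18: (8, 11, -19)
  hex 19: (7, 12, -19)
  hex 20: (6, 13, -19)
  hex 21: (5, 13, -18)
  hex 22: (4, 13, -17)
  hex 23: (3, 13, -16)
  hex 24: (2, 13, -15)
  hex 25: (1, 13, -14)
  hex 26: (1, 12, -13)
  hex 27: (1, 11, -12)
  hex 28: (1, 10, -11)
  hex 29: (1, 9, -10)
Sorted: 30 hexes.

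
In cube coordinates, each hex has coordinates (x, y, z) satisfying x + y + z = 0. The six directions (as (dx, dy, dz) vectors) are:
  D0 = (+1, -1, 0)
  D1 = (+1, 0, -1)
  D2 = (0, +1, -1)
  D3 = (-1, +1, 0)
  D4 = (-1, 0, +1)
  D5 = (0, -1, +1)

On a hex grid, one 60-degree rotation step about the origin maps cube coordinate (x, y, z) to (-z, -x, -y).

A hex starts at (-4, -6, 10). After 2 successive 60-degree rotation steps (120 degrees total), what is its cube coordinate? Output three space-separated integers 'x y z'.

Answer: -6 10 -4

Derivation:
Start: (-4, -6, 10)
Step 1: (-4, -6, 10) -> (-(10), -(-4), -(-6)) = (-10, 4, 6)
Step 2: (-10, 4, 6) -> (-(6), -(-10), -(4)) = (-6, 10, -4)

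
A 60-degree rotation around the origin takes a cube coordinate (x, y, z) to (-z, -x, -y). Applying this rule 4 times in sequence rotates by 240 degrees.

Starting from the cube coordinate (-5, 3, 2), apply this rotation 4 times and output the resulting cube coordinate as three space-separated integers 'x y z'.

Start: (-5, 3, 2)
Step 1: (-5, 3, 2) -> (-(2), -(-5), -(3)) = (-2, 5, -3)
Step 2: (-2, 5, -3) -> (-(-3), -(-2), -(5)) = (3, 2, -5)
Step 3: (3, 2, -5) -> (-(-5), -(3), -(2)) = (5, -3, -2)
Step 4: (5, -3, -2) -> (-(-2), -(5), -(-3)) = (2, -5, 3)

Answer: 2 -5 3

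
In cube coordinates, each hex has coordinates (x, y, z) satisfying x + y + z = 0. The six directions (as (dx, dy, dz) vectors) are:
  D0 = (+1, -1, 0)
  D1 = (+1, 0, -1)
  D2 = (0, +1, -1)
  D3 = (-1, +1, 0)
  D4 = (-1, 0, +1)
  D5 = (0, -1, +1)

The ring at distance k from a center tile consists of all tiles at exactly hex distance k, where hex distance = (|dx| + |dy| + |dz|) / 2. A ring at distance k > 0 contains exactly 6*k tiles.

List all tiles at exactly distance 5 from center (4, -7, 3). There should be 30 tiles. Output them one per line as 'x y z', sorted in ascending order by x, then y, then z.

Answer: -1 -7 8
-1 -6 7
-1 -5 6
-1 -4 5
-1 -3 4
-1 -2 3
0 -8 8
0 -2 2
1 -9 8
1 -2 1
2 -10 8
2 -2 0
3 -11 8
3 -2 -1
4 -12 8
4 -2 -2
5 -12 7
5 -3 -2
6 -12 6
6 -4 -2
7 -12 5
7 -5 -2
8 -12 4
8 -6 -2
9 -12 3
9 -11 2
9 -10 1
9 -9 0
9 -8 -1
9 -7 -2

Derivation:
Walk ring at distance 5 from (4, -7, 3):
Start at center + D4*5 = (-1, -7, 8)
  hex 0: (-1, -7, 8)
  hex 1: (0, -8, 8)
  hex 2: (1, -9, 8)
  hex 3: (2, -10, 8)
  hex 4: (3, -11, 8)
  hex 5: (4, -12, 8)
  hex 6: (5, -12, 7)
  hex 7: (6, -12, 6)
  hex 8: (7, -12, 5)
  hex 9: (8, -12, 4)
  hex 10: (9, -12, 3)
  hex 11: (9, -11, 2)
  hex 12: (9, -10, 1)
  hex 13: (9, -9, 0)
  hex 14: (9, -8, -1)
  hex 15: (9, -7, -2)
  hex 16: (8, -6, -2)
  hex 17: (7, -5, -2)
  hex 18: (6, -4, -2)
  hex 19: (5, -3, -2)
  hex 20: (4, -2, -2)
  hex 21: (3, -2, -1)
  hex 22: (2, -2, 0)
  hex 23: (1, -2, 1)
  hex 24: (0, -2, 2)
  hex 25: (-1, -2, 3)
  hex 26: (-1, -3, 4)
  hex 27: (-1, -4, 5)
  hex 28: (-1, -5, 6)
  hex 29: (-1, -6, 7)
Sorted: 30 hexes.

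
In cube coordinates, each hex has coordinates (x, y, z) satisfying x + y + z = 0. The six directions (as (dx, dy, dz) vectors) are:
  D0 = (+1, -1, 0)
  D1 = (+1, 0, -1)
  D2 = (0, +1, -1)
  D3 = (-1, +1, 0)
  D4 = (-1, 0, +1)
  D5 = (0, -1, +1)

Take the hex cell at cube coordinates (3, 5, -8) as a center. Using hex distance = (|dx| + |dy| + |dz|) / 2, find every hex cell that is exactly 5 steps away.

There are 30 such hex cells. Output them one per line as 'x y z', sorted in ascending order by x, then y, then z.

Walk ring at distance 5 from (3, 5, -8):
Start at center + D4*5 = (-2, 5, -3)
  hex 0: (-2, 5, -3)
  hex 1: (-1, 4, -3)
  hex 2: (0, 3, -3)
  hex 3: (1, 2, -3)
  hex 4: (2, 1, -3)
  hex 5: (3, 0, -3)
  hex 6: (4, 0, -4)
  hex 7: (5, 0, -5)
  hex 8: (6, 0, -6)
  hex 9: (7, 0, -7)
  hex 10: (8, 0, -8)
  hex 11: (8, 1, -9)
  hex 12: (8, 2, -10)
  hex 13: (8, 3, -11)
  hex 14: (8, 4, -12)
  hex 15: (8, 5, -13)
  hex 16: (7, 6, -13)
  hex 17: (6, 7, -13)
  hex 18: (5, 8, -13)
  hex 19: (4, 9, -13)
  hex 20: (3, 10, -13)
  hex 21: (2, 10, -12)
  hex 22: (1, 10, -11)
  hex 23: (0, 10, -10)
  hex 24: (-1, 10, -9)
  hex 25: (-2, 10, -8)
  hex 26: (-2, 9, -7)
  hex 27: (-2, 8, -6)
  hex 28: (-2, 7, -5)
  hex 29: (-2, 6, -4)
Sorted: 30 hexes.

Answer: -2 5 -3
-2 6 -4
-2 7 -5
-2 8 -6
-2 9 -7
-2 10 -8
-1 4 -3
-1 10 -9
0 3 -3
0 10 -10
1 2 -3
1 10 -11
2 1 -3
2 10 -12
3 0 -3
3 10 -13
4 0 -4
4 9 -13
5 0 -5
5 8 -13
6 0 -6
6 7 -13
7 0 -7
7 6 -13
8 0 -8
8 1 -9
8 2 -10
8 3 -11
8 4 -12
8 5 -13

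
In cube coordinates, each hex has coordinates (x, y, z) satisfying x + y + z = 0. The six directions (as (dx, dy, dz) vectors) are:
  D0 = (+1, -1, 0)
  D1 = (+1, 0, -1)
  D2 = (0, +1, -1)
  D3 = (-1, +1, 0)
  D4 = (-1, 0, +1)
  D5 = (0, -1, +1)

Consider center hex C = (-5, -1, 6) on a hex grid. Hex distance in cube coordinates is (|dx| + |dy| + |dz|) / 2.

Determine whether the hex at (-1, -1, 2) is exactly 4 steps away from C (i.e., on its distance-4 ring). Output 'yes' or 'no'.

Answer: yes

Derivation:
|px - cx| = |-1 - (-5)| = 4
|py - cy| = |-1 - (-1)| = 0
|pz - cz| = |2 - 6| = 4
distance = (4+0+4)/2 = 8/2 = 4
radius = 4; distance == radius -> yes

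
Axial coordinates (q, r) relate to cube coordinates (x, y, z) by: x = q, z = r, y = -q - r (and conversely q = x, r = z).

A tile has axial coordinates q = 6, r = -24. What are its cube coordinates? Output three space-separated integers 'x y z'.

x = q = 6
z = r = -24
y = -x - z = -(6) - (-24) = 18

Answer: 6 18 -24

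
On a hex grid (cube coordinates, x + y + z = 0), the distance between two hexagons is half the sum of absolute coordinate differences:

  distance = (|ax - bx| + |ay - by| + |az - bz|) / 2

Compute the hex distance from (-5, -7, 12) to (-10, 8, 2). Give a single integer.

|ax - bx| = |-5 - (-10)| = 5
|ay - by| = |-7 - 8| = 15
|az - bz| = |12 - 2| = 10
distance = (5 + 15 + 10) / 2 = 30 / 2 = 15

Answer: 15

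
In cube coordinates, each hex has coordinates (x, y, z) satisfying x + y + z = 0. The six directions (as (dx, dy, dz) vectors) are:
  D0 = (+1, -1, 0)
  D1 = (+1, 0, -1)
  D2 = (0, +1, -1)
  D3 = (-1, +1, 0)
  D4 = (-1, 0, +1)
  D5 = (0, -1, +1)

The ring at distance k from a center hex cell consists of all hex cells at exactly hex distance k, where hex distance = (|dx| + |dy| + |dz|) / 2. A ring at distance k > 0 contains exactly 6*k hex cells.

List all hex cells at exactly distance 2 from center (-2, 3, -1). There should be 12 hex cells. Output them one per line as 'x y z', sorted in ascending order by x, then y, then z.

Walk ring at distance 2 from (-2, 3, -1):
Start at center + D4*2 = (-4, 3, 1)
  hex 0: (-4, 3, 1)
  hex 1: (-3, 2, 1)
  hex 2: (-2, 1, 1)
  hex 3: (-1, 1, 0)
  hex 4: (0, 1, -1)
  hex 5: (0, 2, -2)
  hex 6: (0, 3, -3)
  hex 7: (-1, 4, -3)
  hex 8: (-2, 5, -3)
  hex 9: (-3, 5, -2)
  hex 10: (-4, 5, -1)
  hex 11: (-4, 4, 0)
Sorted: 12 hexes.

Answer: -4 3 1
-4 4 0
-4 5 -1
-3 2 1
-3 5 -2
-2 1 1
-2 5 -3
-1 1 0
-1 4 -3
0 1 -1
0 2 -2
0 3 -3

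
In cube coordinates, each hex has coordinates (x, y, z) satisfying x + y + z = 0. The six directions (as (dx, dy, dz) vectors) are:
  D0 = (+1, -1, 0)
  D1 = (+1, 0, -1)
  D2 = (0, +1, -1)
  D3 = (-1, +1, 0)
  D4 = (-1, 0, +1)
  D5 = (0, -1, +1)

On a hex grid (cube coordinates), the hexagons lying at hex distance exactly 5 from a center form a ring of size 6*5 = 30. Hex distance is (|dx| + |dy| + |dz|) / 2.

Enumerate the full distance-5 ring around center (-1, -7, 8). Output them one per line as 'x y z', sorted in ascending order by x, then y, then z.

Answer: -6 -7 13
-6 -6 12
-6 -5 11
-6 -4 10
-6 -3 9
-6 -2 8
-5 -8 13
-5 -2 7
-4 -9 13
-4 -2 6
-3 -10 13
-3 -2 5
-2 -11 13
-2 -2 4
-1 -12 13
-1 -2 3
0 -12 12
0 -3 3
1 -12 11
1 -4 3
2 -12 10
2 -5 3
3 -12 9
3 -6 3
4 -12 8
4 -11 7
4 -10 6
4 -9 5
4 -8 4
4 -7 3

Derivation:
Walk ring at distance 5 from (-1, -7, 8):
Start at center + D4*5 = (-6, -7, 13)
  hex 0: (-6, -7, 13)
  hex 1: (-5, -8, 13)
  hex 2: (-4, -9, 13)
  hex 3: (-3, -10, 13)
  hex 4: (-2, -11, 13)
  hex 5: (-1, -12, 13)
  hex 6: (0, -12, 12)
  hex 7: (1, -12, 11)
  hex 8: (2, -12, 10)
  hex 9: (3, -12, 9)
  hex 10: (4, -12, 8)
  hex 11: (4, -11, 7)
  hex 12: (4, -10, 6)
  hex 13: (4, -9, 5)
  hex 14: (4, -8, 4)
  hex 15: (4, -7, 3)
  hex 16: (3, -6, 3)
  hex 17: (2, -5, 3)
  hex 18: (1, -4, 3)
  hex 19: (0, -3, 3)
  hex 20: (-1, -2, 3)
  hex 21: (-2, -2, 4)
  hex 22: (-3, -2, 5)
  hex 23: (-4, -2, 6)
  hex 24: (-5, -2, 7)
  hex 25: (-6, -2, 8)
  hex 26: (-6, -3, 9)
  hex 27: (-6, -4, 10)
  hex 28: (-6, -5, 11)
  hex 29: (-6, -6, 12)
Sorted: 30 hexes.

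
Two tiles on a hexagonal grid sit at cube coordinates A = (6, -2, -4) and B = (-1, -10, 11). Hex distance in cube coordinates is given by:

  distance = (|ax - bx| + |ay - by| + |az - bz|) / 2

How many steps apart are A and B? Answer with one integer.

Answer: 15

Derivation:
|ax - bx| = |6 - (-1)| = 7
|ay - by| = |-2 - (-10)| = 8
|az - bz| = |-4 - 11| = 15
distance = (7 + 8 + 15) / 2 = 30 / 2 = 15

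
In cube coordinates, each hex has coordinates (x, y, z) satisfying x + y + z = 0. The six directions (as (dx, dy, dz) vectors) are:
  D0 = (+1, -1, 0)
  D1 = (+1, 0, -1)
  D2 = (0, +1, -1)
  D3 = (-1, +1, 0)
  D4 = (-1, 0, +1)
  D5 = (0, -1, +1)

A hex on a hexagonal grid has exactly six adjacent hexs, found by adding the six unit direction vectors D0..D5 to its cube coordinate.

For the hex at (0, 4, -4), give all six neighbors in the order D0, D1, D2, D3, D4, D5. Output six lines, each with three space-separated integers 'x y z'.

Answer: 1 3 -4
1 4 -5
0 5 -5
-1 5 -4
-1 4 -3
0 3 -3

Derivation:
Center: (0, 4, -4). Add each direction:
  D0: (0, 4, -4) + (1, -1, 0) = (1, 3, -4)
  D1: (0, 4, -4) + (1, 0, -1) = (1, 4, -5)
  D2: (0, 4, -4) + (0, 1, -1) = (0, 5, -5)
  D3: (0, 4, -4) + (-1, 1, 0) = (-1, 5, -4)
  D4: (0, 4, -4) + (-1, 0, 1) = (-1, 4, -3)
  D5: (0, 4, -4) + (0, -1, 1) = (0, 3, -3)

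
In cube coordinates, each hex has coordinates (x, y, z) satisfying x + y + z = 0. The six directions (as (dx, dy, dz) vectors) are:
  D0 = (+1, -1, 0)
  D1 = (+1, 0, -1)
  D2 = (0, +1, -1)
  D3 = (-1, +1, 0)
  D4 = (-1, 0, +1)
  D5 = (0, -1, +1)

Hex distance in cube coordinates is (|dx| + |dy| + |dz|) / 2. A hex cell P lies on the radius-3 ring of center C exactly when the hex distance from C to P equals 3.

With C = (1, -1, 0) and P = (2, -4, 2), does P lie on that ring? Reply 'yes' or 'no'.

Answer: yes

Derivation:
|px - cx| = |2 - 1| = 1
|py - cy| = |-4 - (-1)| = 3
|pz - cz| = |2 - 0| = 2
distance = (1+3+2)/2 = 6/2 = 3
radius = 3; distance == radius -> yes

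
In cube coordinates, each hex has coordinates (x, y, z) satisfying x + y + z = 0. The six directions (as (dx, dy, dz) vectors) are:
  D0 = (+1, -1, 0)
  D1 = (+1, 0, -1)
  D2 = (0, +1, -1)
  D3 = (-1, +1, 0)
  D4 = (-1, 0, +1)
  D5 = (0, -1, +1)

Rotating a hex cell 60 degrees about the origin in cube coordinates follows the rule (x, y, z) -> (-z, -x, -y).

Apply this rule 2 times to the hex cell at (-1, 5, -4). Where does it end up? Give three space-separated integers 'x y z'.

Answer: 5 -4 -1

Derivation:
Start: (-1, 5, -4)
Step 1: (-1, 5, -4) -> (-(-4), -(-1), -(5)) = (4, 1, -5)
Step 2: (4, 1, -5) -> (-(-5), -(4), -(1)) = (5, -4, -1)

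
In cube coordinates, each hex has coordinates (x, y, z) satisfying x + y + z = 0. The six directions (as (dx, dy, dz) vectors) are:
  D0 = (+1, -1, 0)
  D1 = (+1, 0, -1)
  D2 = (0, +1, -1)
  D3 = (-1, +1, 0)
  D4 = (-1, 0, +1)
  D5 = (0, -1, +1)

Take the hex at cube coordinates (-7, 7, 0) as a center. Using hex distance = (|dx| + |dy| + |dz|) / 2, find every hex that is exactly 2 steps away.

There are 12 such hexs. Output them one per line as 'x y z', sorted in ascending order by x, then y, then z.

Walk ring at distance 2 from (-7, 7, 0):
Start at center + D4*2 = (-9, 7, 2)
  hex 0: (-9, 7, 2)
  hex 1: (-8, 6, 2)
  hex 2: (-7, 5, 2)
  hex 3: (-6, 5, 1)
  hex 4: (-5, 5, 0)
  hex 5: (-5, 6, -1)
  hex 6: (-5, 7, -2)
  hex 7: (-6, 8, -2)
  hex 8: (-7, 9, -2)
  hex 9: (-8, 9, -1)
  hex 10: (-9, 9, 0)
  hex 11: (-9, 8, 1)
Sorted: 12 hexes.

Answer: -9 7 2
-9 8 1
-9 9 0
-8 6 2
-8 9 -1
-7 5 2
-7 9 -2
-6 5 1
-6 8 -2
-5 5 0
-5 6 -1
-5 7 -2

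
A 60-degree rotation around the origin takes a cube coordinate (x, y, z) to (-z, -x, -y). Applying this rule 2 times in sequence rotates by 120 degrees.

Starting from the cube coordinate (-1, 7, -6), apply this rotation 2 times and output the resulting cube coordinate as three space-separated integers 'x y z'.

Answer: 7 -6 -1

Derivation:
Start: (-1, 7, -6)
Step 1: (-1, 7, -6) -> (-(-6), -(-1), -(7)) = (6, 1, -7)
Step 2: (6, 1, -7) -> (-(-7), -(6), -(1)) = (7, -6, -1)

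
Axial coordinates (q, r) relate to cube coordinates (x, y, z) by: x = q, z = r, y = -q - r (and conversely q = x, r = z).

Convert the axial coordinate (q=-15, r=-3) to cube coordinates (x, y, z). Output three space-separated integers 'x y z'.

Answer: -15 18 -3

Derivation:
x = q = -15
z = r = -3
y = -x - z = -(-15) - (-3) = 18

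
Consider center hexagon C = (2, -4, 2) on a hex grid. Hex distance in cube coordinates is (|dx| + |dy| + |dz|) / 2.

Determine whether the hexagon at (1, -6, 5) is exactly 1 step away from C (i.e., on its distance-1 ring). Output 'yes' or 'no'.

|px - cx| = |1 - 2| = 1
|py - cy| = |-6 - (-4)| = 2
|pz - cz| = |5 - 2| = 3
distance = (1+2+3)/2 = 6/2 = 3
radius = 1; distance != radius -> no

Answer: no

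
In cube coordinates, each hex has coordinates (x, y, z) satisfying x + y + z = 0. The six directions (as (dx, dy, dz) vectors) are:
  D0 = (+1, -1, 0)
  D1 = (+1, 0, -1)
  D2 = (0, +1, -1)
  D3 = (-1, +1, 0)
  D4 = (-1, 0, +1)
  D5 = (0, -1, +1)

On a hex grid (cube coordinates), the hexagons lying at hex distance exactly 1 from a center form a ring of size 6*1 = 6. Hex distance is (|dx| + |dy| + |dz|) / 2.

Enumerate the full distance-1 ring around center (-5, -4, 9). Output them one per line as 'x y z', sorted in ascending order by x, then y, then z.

Answer: -6 -4 10
-6 -3 9
-5 -5 10
-5 -3 8
-4 -5 9
-4 -4 8

Derivation:
Walk ring at distance 1 from (-5, -4, 9):
Start at center + D4*1 = (-6, -4, 10)
  hex 0: (-6, -4, 10)
  hex 1: (-5, -5, 10)
  hex 2: (-4, -5, 9)
  hex 3: (-4, -4, 8)
  hex 4: (-5, -3, 8)
  hex 5: (-6, -3, 9)
Sorted: 6 hexes.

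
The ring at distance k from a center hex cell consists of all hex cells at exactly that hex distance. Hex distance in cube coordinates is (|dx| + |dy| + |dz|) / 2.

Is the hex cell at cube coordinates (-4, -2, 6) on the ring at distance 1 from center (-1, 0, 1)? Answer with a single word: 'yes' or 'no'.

Answer: no

Derivation:
|px - cx| = |-4 - (-1)| = 3
|py - cy| = |-2 - 0| = 2
|pz - cz| = |6 - 1| = 5
distance = (3+2+5)/2 = 10/2 = 5
radius = 1; distance != radius -> no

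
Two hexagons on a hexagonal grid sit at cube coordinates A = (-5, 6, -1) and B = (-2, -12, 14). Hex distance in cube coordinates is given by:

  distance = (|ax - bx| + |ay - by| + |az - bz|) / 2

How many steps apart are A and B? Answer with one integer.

Answer: 18

Derivation:
|ax - bx| = |-5 - (-2)| = 3
|ay - by| = |6 - (-12)| = 18
|az - bz| = |-1 - 14| = 15
distance = (3 + 18 + 15) / 2 = 36 / 2 = 18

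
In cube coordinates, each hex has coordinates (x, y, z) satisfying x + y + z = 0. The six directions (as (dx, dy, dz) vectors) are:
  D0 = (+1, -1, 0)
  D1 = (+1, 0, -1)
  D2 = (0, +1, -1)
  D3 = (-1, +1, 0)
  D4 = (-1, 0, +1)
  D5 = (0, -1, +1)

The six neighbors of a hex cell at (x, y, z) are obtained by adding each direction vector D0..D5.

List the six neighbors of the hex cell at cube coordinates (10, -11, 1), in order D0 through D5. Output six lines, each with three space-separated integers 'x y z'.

Center: (10, -11, 1). Add each direction:
  D0: (10, -11, 1) + (1, -1, 0) = (11, -12, 1)
  D1: (10, -11, 1) + (1, 0, -1) = (11, -11, 0)
  D2: (10, -11, 1) + (0, 1, -1) = (10, -10, 0)
  D3: (10, -11, 1) + (-1, 1, 0) = (9, -10, 1)
  D4: (10, -11, 1) + (-1, 0, 1) = (9, -11, 2)
  D5: (10, -11, 1) + (0, -1, 1) = (10, -12, 2)

Answer: 11 -12 1
11 -11 0
10 -10 0
9 -10 1
9 -11 2
10 -12 2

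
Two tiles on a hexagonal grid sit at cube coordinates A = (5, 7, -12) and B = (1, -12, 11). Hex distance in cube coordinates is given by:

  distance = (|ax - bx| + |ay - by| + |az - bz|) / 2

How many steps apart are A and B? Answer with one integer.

Answer: 23

Derivation:
|ax - bx| = |5 - 1| = 4
|ay - by| = |7 - (-12)| = 19
|az - bz| = |-12 - 11| = 23
distance = (4 + 19 + 23) / 2 = 46 / 2 = 23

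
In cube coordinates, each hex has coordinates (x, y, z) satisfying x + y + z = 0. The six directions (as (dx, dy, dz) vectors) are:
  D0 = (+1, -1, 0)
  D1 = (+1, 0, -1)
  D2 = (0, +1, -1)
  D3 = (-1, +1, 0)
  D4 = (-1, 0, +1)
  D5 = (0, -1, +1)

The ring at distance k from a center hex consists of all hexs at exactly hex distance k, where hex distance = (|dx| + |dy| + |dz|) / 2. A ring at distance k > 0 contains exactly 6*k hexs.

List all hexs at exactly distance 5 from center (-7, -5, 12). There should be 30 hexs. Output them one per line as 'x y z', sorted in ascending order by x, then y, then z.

Answer: -12 -5 17
-12 -4 16
-12 -3 15
-12 -2 14
-12 -1 13
-12 0 12
-11 -6 17
-11 0 11
-10 -7 17
-10 0 10
-9 -8 17
-9 0 9
-8 -9 17
-8 0 8
-7 -10 17
-7 0 7
-6 -10 16
-6 -1 7
-5 -10 15
-5 -2 7
-4 -10 14
-4 -3 7
-3 -10 13
-3 -4 7
-2 -10 12
-2 -9 11
-2 -8 10
-2 -7 9
-2 -6 8
-2 -5 7

Derivation:
Walk ring at distance 5 from (-7, -5, 12):
Start at center + D4*5 = (-12, -5, 17)
  hex 0: (-12, -5, 17)
  hex 1: (-11, -6, 17)
  hex 2: (-10, -7, 17)
  hex 3: (-9, -8, 17)
  hex 4: (-8, -9, 17)
  hex 5: (-7, -10, 17)
  hex 6: (-6, -10, 16)
  hex 7: (-5, -10, 15)
  hex 8: (-4, -10, 14)
  hex 9: (-3, -10, 13)
  hex 10: (-2, -10, 12)
  hex 11: (-2, -9, 11)
  hex 12: (-2, -8, 10)
  hex 13: (-2, -7, 9)
  hex 14: (-2, -6, 8)
  hex 15: (-2, -5, 7)
  hex 16: (-3, -4, 7)
  hex 17: (-4, -3, 7)
  hex 18: (-5, -2, 7)
  hex 19: (-6, -1, 7)
  hex 20: (-7, 0, 7)
  hex 21: (-8, 0, 8)
  hex 22: (-9, 0, 9)
  hex 23: (-10, 0, 10)
  hex 24: (-11, 0, 11)
  hex 25: (-12, 0, 12)
  hex 26: (-12, -1, 13)
  hex 27: (-12, -2, 14)
  hex 28: (-12, -3, 15)
  hex 29: (-12, -4, 16)
Sorted: 30 hexes.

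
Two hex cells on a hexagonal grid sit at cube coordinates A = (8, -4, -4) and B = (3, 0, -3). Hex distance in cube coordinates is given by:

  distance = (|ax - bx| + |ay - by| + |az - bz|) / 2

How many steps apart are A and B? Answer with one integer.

|ax - bx| = |8 - 3| = 5
|ay - by| = |-4 - 0| = 4
|az - bz| = |-4 - (-3)| = 1
distance = (5 + 4 + 1) / 2 = 10 / 2 = 5

Answer: 5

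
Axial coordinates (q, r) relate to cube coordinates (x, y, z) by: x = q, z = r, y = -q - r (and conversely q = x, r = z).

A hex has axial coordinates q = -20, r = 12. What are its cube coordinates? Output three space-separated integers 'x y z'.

x = q = -20
z = r = 12
y = -x - z = -(-20) - (12) = 8

Answer: -20 8 12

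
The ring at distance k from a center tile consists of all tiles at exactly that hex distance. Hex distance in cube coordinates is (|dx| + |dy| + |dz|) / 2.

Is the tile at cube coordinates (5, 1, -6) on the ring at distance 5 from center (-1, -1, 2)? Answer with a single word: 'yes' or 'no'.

Answer: no

Derivation:
|px - cx| = |5 - (-1)| = 6
|py - cy| = |1 - (-1)| = 2
|pz - cz| = |-6 - 2| = 8
distance = (6+2+8)/2 = 16/2 = 8
radius = 5; distance != radius -> no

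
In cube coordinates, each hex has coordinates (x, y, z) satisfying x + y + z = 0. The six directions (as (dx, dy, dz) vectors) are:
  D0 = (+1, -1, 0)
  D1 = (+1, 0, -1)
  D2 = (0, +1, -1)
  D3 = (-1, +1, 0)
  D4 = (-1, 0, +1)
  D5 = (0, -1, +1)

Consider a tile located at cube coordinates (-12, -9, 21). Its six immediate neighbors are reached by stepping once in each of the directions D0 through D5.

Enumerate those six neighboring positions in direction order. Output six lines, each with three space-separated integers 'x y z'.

Center: (-12, -9, 21). Add each direction:
  D0: (-12, -9, 21) + (1, -1, 0) = (-11, -10, 21)
  D1: (-12, -9, 21) + (1, 0, -1) = (-11, -9, 20)
  D2: (-12, -9, 21) + (0, 1, -1) = (-12, -8, 20)
  D3: (-12, -9, 21) + (-1, 1, 0) = (-13, -8, 21)
  D4: (-12, -9, 21) + (-1, 0, 1) = (-13, -9, 22)
  D5: (-12, -9, 21) + (0, -1, 1) = (-12, -10, 22)

Answer: -11 -10 21
-11 -9 20
-12 -8 20
-13 -8 21
-13 -9 22
-12 -10 22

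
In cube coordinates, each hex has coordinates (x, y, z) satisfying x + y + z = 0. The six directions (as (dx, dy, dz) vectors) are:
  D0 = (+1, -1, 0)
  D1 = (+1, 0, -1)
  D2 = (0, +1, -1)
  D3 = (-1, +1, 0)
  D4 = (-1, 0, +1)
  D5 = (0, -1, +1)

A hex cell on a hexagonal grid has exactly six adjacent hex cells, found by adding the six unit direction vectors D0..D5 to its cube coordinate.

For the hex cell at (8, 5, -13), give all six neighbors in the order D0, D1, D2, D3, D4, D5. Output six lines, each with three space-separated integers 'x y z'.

Answer: 9 4 -13
9 5 -14
8 6 -14
7 6 -13
7 5 -12
8 4 -12

Derivation:
Center: (8, 5, -13). Add each direction:
  D0: (8, 5, -13) + (1, -1, 0) = (9, 4, -13)
  D1: (8, 5, -13) + (1, 0, -1) = (9, 5, -14)
  D2: (8, 5, -13) + (0, 1, -1) = (8, 6, -14)
  D3: (8, 5, -13) + (-1, 1, 0) = (7, 6, -13)
  D4: (8, 5, -13) + (-1, 0, 1) = (7, 5, -12)
  D5: (8, 5, -13) + (0, -1, 1) = (8, 4, -12)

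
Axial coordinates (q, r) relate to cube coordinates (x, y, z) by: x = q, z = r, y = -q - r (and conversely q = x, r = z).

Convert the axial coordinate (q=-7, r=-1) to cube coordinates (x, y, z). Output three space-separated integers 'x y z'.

Answer: -7 8 -1

Derivation:
x = q = -7
z = r = -1
y = -x - z = -(-7) - (-1) = 8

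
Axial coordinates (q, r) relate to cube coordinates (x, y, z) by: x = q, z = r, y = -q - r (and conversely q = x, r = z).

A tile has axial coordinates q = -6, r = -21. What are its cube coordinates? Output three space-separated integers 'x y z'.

x = q = -6
z = r = -21
y = -x - z = -(-6) - (-21) = 27

Answer: -6 27 -21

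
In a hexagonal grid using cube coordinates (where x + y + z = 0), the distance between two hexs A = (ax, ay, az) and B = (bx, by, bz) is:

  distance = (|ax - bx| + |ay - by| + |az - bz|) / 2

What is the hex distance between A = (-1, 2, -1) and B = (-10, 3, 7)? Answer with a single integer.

|ax - bx| = |-1 - (-10)| = 9
|ay - by| = |2 - 3| = 1
|az - bz| = |-1 - 7| = 8
distance = (9 + 1 + 8) / 2 = 18 / 2 = 9

Answer: 9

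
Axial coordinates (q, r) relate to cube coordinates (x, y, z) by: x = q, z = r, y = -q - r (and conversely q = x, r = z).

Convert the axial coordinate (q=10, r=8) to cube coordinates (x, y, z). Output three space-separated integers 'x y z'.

Answer: 10 -18 8

Derivation:
x = q = 10
z = r = 8
y = -x - z = -(10) - (8) = -18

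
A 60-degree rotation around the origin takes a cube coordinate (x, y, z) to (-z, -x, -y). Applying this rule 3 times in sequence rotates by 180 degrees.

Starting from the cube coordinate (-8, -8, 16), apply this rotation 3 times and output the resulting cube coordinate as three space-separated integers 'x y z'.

Answer: 8 8 -16

Derivation:
Start: (-8, -8, 16)
Step 1: (-8, -8, 16) -> (-(16), -(-8), -(-8)) = (-16, 8, 8)
Step 2: (-16, 8, 8) -> (-(8), -(-16), -(8)) = (-8, 16, -8)
Step 3: (-8, 16, -8) -> (-(-8), -(-8), -(16)) = (8, 8, -16)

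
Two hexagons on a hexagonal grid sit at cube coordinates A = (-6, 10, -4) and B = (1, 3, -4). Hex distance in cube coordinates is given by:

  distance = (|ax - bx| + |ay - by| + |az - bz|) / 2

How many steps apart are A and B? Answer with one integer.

|ax - bx| = |-6 - 1| = 7
|ay - by| = |10 - 3| = 7
|az - bz| = |-4 - (-4)| = 0
distance = (7 + 7 + 0) / 2 = 14 / 2 = 7

Answer: 7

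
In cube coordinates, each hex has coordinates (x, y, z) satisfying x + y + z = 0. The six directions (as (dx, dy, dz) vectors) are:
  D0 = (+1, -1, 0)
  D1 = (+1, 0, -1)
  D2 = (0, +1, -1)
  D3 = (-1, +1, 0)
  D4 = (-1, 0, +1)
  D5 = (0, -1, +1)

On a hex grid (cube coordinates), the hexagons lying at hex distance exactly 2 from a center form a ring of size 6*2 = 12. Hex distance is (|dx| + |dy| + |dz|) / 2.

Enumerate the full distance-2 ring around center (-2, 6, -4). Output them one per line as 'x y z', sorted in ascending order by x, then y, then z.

Walk ring at distance 2 from (-2, 6, -4):
Start at center + D4*2 = (-4, 6, -2)
  hex 0: (-4, 6, -2)
  hex 1: (-3, 5, -2)
  hex 2: (-2, 4, -2)
  hex 3: (-1, 4, -3)
  hex 4: (0, 4, -4)
  hex 5: (0, 5, -5)
  hex 6: (0, 6, -6)
  hex 7: (-1, 7, -6)
  hex 8: (-2, 8, -6)
  hex 9: (-3, 8, -5)
  hex 10: (-4, 8, -4)
  hex 11: (-4, 7, -3)
Sorted: 12 hexes.

Answer: -4 6 -2
-4 7 -3
-4 8 -4
-3 5 -2
-3 8 -5
-2 4 -2
-2 8 -6
-1 4 -3
-1 7 -6
0 4 -4
0 5 -5
0 6 -6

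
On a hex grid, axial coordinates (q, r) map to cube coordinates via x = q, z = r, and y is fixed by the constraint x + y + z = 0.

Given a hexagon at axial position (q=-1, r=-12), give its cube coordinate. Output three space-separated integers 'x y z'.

x = q = -1
z = r = -12
y = -x - z = -(-1) - (-12) = 13

Answer: -1 13 -12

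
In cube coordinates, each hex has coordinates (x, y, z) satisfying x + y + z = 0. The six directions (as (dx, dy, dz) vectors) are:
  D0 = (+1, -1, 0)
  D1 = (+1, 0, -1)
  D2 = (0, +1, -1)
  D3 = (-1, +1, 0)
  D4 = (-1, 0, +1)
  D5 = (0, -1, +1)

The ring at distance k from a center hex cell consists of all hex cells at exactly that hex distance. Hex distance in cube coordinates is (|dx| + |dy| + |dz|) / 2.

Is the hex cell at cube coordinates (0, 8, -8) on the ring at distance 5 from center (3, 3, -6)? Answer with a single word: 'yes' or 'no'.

Answer: yes

Derivation:
|px - cx| = |0 - 3| = 3
|py - cy| = |8 - 3| = 5
|pz - cz| = |-8 - (-6)| = 2
distance = (3+5+2)/2 = 10/2 = 5
radius = 5; distance == radius -> yes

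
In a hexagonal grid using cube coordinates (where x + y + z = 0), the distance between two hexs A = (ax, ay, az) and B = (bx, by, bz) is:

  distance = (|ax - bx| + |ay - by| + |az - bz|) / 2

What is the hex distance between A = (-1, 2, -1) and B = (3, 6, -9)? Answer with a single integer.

Answer: 8

Derivation:
|ax - bx| = |-1 - 3| = 4
|ay - by| = |2 - 6| = 4
|az - bz| = |-1 - (-9)| = 8
distance = (4 + 4 + 8) / 2 = 16 / 2 = 8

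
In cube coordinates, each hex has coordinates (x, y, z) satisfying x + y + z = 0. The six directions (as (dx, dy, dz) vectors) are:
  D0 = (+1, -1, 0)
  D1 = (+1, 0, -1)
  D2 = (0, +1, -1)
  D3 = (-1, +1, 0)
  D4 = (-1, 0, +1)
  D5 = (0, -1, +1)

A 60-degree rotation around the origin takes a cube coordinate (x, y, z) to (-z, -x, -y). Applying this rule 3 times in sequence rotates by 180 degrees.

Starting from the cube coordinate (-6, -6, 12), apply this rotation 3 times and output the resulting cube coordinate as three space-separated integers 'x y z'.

Answer: 6 6 -12

Derivation:
Start: (-6, -6, 12)
Step 1: (-6, -6, 12) -> (-(12), -(-6), -(-6)) = (-12, 6, 6)
Step 2: (-12, 6, 6) -> (-(6), -(-12), -(6)) = (-6, 12, -6)
Step 3: (-6, 12, -6) -> (-(-6), -(-6), -(12)) = (6, 6, -12)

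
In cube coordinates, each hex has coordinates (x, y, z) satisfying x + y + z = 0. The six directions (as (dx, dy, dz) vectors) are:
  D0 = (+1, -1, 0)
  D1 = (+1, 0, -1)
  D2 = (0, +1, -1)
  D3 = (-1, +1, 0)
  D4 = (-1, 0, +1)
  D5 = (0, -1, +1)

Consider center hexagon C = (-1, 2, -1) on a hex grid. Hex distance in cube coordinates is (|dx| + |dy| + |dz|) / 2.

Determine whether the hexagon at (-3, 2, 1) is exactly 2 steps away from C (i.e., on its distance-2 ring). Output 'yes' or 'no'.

Answer: yes

Derivation:
|px - cx| = |-3 - (-1)| = 2
|py - cy| = |2 - 2| = 0
|pz - cz| = |1 - (-1)| = 2
distance = (2+0+2)/2 = 4/2 = 2
radius = 2; distance == radius -> yes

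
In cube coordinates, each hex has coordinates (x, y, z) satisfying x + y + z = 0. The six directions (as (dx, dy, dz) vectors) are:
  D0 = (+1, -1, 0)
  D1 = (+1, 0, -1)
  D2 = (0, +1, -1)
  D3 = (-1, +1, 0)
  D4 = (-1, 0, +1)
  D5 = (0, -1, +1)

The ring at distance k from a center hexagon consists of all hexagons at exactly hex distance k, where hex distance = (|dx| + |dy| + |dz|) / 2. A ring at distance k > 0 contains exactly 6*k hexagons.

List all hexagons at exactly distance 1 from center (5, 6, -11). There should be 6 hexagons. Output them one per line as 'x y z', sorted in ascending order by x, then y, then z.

Walk ring at distance 1 from (5, 6, -11):
Start at center + D4*1 = (4, 6, -10)
  hex 0: (4, 6, -10)
  hex 1: (5, 5, -10)
  hex 2: (6, 5, -11)
  hex 3: (6, 6, -12)
  hex 4: (5, 7, -12)
  hex 5: (4, 7, -11)
Sorted: 6 hexes.

Answer: 4 6 -10
4 7 -11
5 5 -10
5 7 -12
6 5 -11
6 6 -12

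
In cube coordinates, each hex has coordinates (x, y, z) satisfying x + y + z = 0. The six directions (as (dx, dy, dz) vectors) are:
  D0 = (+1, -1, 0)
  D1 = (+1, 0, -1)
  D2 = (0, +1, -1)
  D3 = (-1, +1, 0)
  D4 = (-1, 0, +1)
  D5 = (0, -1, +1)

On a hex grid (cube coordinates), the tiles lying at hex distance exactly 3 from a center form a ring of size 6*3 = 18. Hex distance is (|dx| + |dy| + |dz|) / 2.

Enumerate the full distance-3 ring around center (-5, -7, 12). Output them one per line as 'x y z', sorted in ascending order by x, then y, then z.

Walk ring at distance 3 from (-5, -7, 12):
Start at center + D4*3 = (-8, -7, 15)
  hex 0: (-8, -7, 15)
  hex 1: (-7, -8, 15)
  hex 2: (-6, -9, 15)
  hex 3: (-5, -10, 15)
  hex 4: (-4, -10, 14)
  hex 5: (-3, -10, 13)
  hex 6: (-2, -10, 12)
  hex 7: (-2, -9, 11)
  hex 8: (-2, -8, 10)
  hex 9: (-2, -7, 9)
  hex 10: (-3, -6, 9)
  hex 11: (-4, -5, 9)
  hex 12: (-5, -4, 9)
  hex 13: (-6, -4, 10)
  hex 14: (-7, -4, 11)
  hex 15: (-8, -4, 12)
  hex 16: (-8, -5, 13)
  hex 17: (-8, -6, 14)
Sorted: 18 hexes.

Answer: -8 -7 15
-8 -6 14
-8 -5 13
-8 -4 12
-7 -8 15
-7 -4 11
-6 -9 15
-6 -4 10
-5 -10 15
-5 -4 9
-4 -10 14
-4 -5 9
-3 -10 13
-3 -6 9
-2 -10 12
-2 -9 11
-2 -8 10
-2 -7 9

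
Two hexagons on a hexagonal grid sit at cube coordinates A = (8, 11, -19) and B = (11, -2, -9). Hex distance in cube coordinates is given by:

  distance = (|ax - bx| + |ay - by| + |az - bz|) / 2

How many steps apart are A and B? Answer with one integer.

Answer: 13

Derivation:
|ax - bx| = |8 - 11| = 3
|ay - by| = |11 - (-2)| = 13
|az - bz| = |-19 - (-9)| = 10
distance = (3 + 13 + 10) / 2 = 26 / 2 = 13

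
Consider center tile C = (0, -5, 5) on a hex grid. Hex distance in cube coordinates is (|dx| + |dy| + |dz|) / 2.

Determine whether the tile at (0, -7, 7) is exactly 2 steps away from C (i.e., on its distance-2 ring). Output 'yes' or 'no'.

Answer: yes

Derivation:
|px - cx| = |0 - 0| = 0
|py - cy| = |-7 - (-5)| = 2
|pz - cz| = |7 - 5| = 2
distance = (0+2+2)/2 = 4/2 = 2
radius = 2; distance == radius -> yes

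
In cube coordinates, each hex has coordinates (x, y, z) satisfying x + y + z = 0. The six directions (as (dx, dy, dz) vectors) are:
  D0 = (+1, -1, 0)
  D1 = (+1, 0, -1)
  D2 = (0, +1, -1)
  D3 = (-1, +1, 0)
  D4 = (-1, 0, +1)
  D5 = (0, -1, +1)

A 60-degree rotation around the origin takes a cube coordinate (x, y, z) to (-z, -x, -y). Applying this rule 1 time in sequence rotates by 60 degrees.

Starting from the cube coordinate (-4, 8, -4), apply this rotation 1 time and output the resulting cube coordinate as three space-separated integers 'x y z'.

Answer: 4 4 -8

Derivation:
Start: (-4, 8, -4)
Step 1: (-4, 8, -4) -> (-(-4), -(-4), -(8)) = (4, 4, -8)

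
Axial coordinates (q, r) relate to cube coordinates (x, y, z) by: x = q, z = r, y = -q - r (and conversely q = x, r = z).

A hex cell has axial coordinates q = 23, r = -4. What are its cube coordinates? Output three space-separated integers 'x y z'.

Answer: 23 -19 -4

Derivation:
x = q = 23
z = r = -4
y = -x - z = -(23) - (-4) = -19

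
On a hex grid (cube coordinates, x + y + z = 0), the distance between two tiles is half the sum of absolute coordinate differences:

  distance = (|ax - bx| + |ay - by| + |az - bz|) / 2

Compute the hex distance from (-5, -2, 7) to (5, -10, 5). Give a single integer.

|ax - bx| = |-5 - 5| = 10
|ay - by| = |-2 - (-10)| = 8
|az - bz| = |7 - 5| = 2
distance = (10 + 8 + 2) / 2 = 20 / 2 = 10

Answer: 10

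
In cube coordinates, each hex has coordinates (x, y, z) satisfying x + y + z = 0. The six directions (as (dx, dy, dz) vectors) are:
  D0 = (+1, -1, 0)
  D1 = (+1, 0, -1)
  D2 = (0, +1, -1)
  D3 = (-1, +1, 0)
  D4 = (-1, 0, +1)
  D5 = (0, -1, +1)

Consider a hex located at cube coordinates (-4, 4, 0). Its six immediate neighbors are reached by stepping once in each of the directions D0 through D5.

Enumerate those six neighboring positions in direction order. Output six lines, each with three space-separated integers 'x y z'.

Center: (-4, 4, 0). Add each direction:
  D0: (-4, 4, 0) + (1, -1, 0) = (-3, 3, 0)
  D1: (-4, 4, 0) + (1, 0, -1) = (-3, 4, -1)
  D2: (-4, 4, 0) + (0, 1, -1) = (-4, 5, -1)
  D3: (-4, 4, 0) + (-1, 1, 0) = (-5, 5, 0)
  D4: (-4, 4, 0) + (-1, 0, 1) = (-5, 4, 1)
  D5: (-4, 4, 0) + (0, -1, 1) = (-4, 3, 1)

Answer: -3 3 0
-3 4 -1
-4 5 -1
-5 5 0
-5 4 1
-4 3 1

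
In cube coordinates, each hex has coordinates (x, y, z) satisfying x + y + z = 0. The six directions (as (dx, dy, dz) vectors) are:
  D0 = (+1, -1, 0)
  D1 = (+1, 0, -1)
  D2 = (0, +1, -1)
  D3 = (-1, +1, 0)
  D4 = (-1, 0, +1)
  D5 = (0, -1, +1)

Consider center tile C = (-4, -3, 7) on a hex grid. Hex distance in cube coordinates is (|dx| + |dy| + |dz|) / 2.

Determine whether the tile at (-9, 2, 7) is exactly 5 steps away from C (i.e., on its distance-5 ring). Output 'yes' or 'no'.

Answer: yes

Derivation:
|px - cx| = |-9 - (-4)| = 5
|py - cy| = |2 - (-3)| = 5
|pz - cz| = |7 - 7| = 0
distance = (5+5+0)/2 = 10/2 = 5
radius = 5; distance == radius -> yes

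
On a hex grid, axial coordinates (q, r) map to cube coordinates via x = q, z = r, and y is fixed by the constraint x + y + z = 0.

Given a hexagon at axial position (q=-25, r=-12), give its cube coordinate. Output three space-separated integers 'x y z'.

x = q = -25
z = r = -12
y = -x - z = -(-25) - (-12) = 37

Answer: -25 37 -12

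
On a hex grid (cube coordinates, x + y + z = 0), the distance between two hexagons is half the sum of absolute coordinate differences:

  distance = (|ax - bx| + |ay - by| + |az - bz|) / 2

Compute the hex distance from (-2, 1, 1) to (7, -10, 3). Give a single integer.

|ax - bx| = |-2 - 7| = 9
|ay - by| = |1 - (-10)| = 11
|az - bz| = |1 - 3| = 2
distance = (9 + 11 + 2) / 2 = 22 / 2 = 11

Answer: 11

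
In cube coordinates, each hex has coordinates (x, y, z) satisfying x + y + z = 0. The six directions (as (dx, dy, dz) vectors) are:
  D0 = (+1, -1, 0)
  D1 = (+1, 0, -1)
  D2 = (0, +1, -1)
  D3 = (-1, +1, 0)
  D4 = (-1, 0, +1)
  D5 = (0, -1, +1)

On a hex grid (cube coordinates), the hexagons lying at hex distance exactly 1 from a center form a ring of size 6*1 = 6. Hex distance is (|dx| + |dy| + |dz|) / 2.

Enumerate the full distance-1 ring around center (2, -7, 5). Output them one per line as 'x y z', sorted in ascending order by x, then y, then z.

Walk ring at distance 1 from (2, -7, 5):
Start at center + D4*1 = (1, -7, 6)
  hex 0: (1, -7, 6)
  hex 1: (2, -8, 6)
  hex 2: (3, -8, 5)
  hex 3: (3, -7, 4)
  hex 4: (2, -6, 4)
  hex 5: (1, -6, 5)
Sorted: 6 hexes.

Answer: 1 -7 6
1 -6 5
2 -8 6
2 -6 4
3 -8 5
3 -7 4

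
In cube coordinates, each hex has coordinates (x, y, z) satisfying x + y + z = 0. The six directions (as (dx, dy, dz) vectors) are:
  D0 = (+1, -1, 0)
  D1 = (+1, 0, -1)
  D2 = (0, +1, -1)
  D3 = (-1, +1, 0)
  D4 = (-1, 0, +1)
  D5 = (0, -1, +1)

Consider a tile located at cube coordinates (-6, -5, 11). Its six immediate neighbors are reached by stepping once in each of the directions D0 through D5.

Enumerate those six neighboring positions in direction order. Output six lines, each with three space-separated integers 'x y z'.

Answer: -5 -6 11
-5 -5 10
-6 -4 10
-7 -4 11
-7 -5 12
-6 -6 12

Derivation:
Center: (-6, -5, 11). Add each direction:
  D0: (-6, -5, 11) + (1, -1, 0) = (-5, -6, 11)
  D1: (-6, -5, 11) + (1, 0, -1) = (-5, -5, 10)
  D2: (-6, -5, 11) + (0, 1, -1) = (-6, -4, 10)
  D3: (-6, -5, 11) + (-1, 1, 0) = (-7, -4, 11)
  D4: (-6, -5, 11) + (-1, 0, 1) = (-7, -5, 12)
  D5: (-6, -5, 11) + (0, -1, 1) = (-6, -6, 12)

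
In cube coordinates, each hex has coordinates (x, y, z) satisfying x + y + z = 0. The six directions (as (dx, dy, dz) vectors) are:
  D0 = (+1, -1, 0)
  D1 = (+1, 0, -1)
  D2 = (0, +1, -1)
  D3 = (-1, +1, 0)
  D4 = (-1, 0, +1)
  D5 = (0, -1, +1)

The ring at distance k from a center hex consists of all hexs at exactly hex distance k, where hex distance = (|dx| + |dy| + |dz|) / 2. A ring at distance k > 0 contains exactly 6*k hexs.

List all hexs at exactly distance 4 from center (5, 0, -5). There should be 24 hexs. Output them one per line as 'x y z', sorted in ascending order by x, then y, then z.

Answer: 1 0 -1
1 1 -2
1 2 -3
1 3 -4
1 4 -5
2 -1 -1
2 4 -6
3 -2 -1
3 4 -7
4 -3 -1
4 4 -8
5 -4 -1
5 4 -9
6 -4 -2
6 3 -9
7 -4 -3
7 2 -9
8 -4 -4
8 1 -9
9 -4 -5
9 -3 -6
9 -2 -7
9 -1 -8
9 0 -9

Derivation:
Walk ring at distance 4 from (5, 0, -5):
Start at center + D4*4 = (1, 0, -1)
  hex 0: (1, 0, -1)
  hex 1: (2, -1, -1)
  hex 2: (3, -2, -1)
  hex 3: (4, -3, -1)
  hex 4: (5, -4, -1)
  hex 5: (6, -4, -2)
  hex 6: (7, -4, -3)
  hex 7: (8, -4, -4)
  hex 8: (9, -4, -5)
  hex 9: (9, -3, -6)
  hex 10: (9, -2, -7)
  hex 11: (9, -1, -8)
  hex 12: (9, 0, -9)
  hex 13: (8, 1, -9)
  hex 14: (7, 2, -9)
  hex 15: (6, 3, -9)
  hex 16: (5, 4, -9)
  hex 17: (4, 4, -8)
  hex 18: (3, 4, -7)
  hex 19: (2, 4, -6)
  hex 20: (1, 4, -5)
  hex 21: (1, 3, -4)
  hex 22: (1, 2, -3)
  hex 23: (1, 1, -2)
Sorted: 24 hexes.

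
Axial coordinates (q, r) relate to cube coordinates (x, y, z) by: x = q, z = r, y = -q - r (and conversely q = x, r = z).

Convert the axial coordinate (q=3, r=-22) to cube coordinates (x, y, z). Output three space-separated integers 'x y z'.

x = q = 3
z = r = -22
y = -x - z = -(3) - (-22) = 19

Answer: 3 19 -22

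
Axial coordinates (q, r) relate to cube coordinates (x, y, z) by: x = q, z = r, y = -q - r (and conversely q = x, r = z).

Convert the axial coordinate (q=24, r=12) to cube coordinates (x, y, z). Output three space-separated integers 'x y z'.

Answer: 24 -36 12

Derivation:
x = q = 24
z = r = 12
y = -x - z = -(24) - (12) = -36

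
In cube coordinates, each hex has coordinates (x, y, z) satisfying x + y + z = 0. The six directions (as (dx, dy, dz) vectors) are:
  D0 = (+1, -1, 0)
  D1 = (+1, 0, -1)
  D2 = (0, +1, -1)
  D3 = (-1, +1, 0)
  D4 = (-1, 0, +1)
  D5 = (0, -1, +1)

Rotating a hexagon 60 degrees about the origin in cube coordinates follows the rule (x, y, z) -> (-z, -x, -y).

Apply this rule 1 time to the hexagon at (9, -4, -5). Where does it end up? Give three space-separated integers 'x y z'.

Start: (9, -4, -5)
Step 1: (9, -4, -5) -> (-(-5), -(9), -(-4)) = (5, -9, 4)

Answer: 5 -9 4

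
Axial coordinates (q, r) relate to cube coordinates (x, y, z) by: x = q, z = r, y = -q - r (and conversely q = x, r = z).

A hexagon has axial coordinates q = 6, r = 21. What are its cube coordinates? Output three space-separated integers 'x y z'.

x = q = 6
z = r = 21
y = -x - z = -(6) - (21) = -27

Answer: 6 -27 21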